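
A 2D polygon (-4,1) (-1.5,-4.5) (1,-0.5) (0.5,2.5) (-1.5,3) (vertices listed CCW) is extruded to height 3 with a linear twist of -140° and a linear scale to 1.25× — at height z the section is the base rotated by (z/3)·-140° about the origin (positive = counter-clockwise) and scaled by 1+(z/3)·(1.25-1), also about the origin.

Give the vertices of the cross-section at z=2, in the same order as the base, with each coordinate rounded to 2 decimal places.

Cross-section at z=2: (1.44,4.59) (-5.14,2.05) (-0.65,-1.13) (2.88,-0.75) (3.60,1.54)

t = z/height = 2/3 = 0.666667
s = 1 + (scale-1)·z/height = 1 + (1.25-1)·2/3 = 1.166667
θ = twist·z/height = -140°·2/3 = -93.3333° = -1.628974 rad
cos θ = -0.058145, sin θ = -0.998308 (intermediates below are computed at full precision and shown rounded to 5 d.p.)
v1: (-4,1) → rotate → (1.23089,3.93509) → ×s → (1.43604,4.59094) → (1.44,4.59)
v2: (-1.5,-4.5) → rotate → (-4.40517,1.75911) → ×s → (-5.13936,2.05230) → (-5.14,2.05)
v3: (1,-0.5) → rotate → (-0.55730,-0.96924) → ×s → (-0.65018,-1.13078) → (-0.65,-1.13)
v4: (0.5,2.5) → rotate → (2.46670,-0.64452) → ×s → (2.87781,-0.75194) → (2.88,-0.75)
v5: (-1.5,3) → rotate → (3.08214,1.32303) → ×s → (3.59583,1.54353) → (3.60,1.54)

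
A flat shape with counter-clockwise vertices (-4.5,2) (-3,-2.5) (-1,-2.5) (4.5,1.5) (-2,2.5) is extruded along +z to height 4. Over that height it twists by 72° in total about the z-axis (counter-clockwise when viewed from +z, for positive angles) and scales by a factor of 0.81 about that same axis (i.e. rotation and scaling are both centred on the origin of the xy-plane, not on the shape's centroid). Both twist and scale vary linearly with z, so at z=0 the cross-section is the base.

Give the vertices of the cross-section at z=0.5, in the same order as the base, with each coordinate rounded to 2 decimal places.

Cross-section at z=0.5: (-4.64,1.24) (-2.51,-2.87) (-0.58,-2.56) (4.11,2.13) (-2.31,2.11)

t = z/height = 0.5/4 = 0.125
s = 1 + (scale-1)·z/height = 1 + (0.81-1)·0.5/4 = 0.976250
θ = twist·z/height = 72°·0.5/4 = 9.0000° = 0.157080 rad
cos θ = 0.987688, sin θ = 0.156434 (intermediates below are computed at full precision and shown rounded to 5 d.p.)
v1: (-4.5,2) → rotate → (-4.75747,1.27142) → ×s → (-4.64448,1.24123) → (-4.64,1.24)
v2: (-3,-2.5) → rotate → (-2.57198,-2.93852) → ×s → (-2.51089,-2.86873) → (-2.51,-2.87)
v3: (-1,-2.5) → rotate → (-0.59660,-2.62566) → ×s → (-0.58243,-2.56330) → (-0.58,-2.56)
v4: (4.5,1.5) → rotate → (4.20995,2.18549) → ×s → (4.10996,2.13358) → (4.11,2.13)
v5: (-2,2.5) → rotate → (-2.36646,2.15635) → ×s → (-2.31026,2.10514) → (-2.31,2.11)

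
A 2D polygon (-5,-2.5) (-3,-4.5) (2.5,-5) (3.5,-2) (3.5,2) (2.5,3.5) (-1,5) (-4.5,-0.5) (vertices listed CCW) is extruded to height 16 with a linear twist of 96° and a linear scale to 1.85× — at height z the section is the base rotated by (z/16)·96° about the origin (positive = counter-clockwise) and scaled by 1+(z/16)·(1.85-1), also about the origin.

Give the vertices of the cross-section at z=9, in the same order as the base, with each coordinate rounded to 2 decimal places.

t = z/height = 9/16 = 0.5625
s = 1 + (scale-1)·z/height = 1 + (1.85-1)·9/16 = 1.478125
θ = twist·z/height = 96°·9/16 = 54.0000° = 0.942478 rad
cos θ = 0.587785, sin θ = 0.809017 (intermediates below are computed at full precision and shown rounded to 5 d.p.)
v1: (-5,-2.5) → rotate → (-0.91638,-5.51455) → ×s → (-1.35453,-8.15119) → (-1.35,-8.15)
v2: (-3,-4.5) → rotate → (1.87722,-5.07208) → ×s → (2.77477,-7.49718) → (2.77,-7.50)
v3: (2.5,-5) → rotate → (5.51455,-0.91638) → ×s → (8.15119,-1.35453) → (8.15,-1.35)
v4: (3.5,-2) → rotate → (3.67528,1.65599) → ×s → (5.43253,2.44776) → (5.43,2.45)
v5: (3.5,2) → rotate → (0.43921,4.00713) → ×s → (0.64921,5.92304) → (0.65,5.92)
v6: (2.5,3.5) → rotate → (-1.36210,4.07979) → ×s → (-2.01335,6.03044) → (-2.01,6.03)
v7: (-1,5) → rotate → (-4.63287,2.12991) → ×s → (-6.84796,3.14827) → (-6.85,3.15)
v8: (-4.5,-0.5) → rotate → (-2.24053,-3.93447) → ×s → (-3.31178,-5.81564) → (-3.31,-5.82)

Cross-section at z=9: (-1.35,-8.15) (2.77,-7.50) (8.15,-1.35) (5.43,2.45) (0.65,5.92) (-2.01,6.03) (-6.85,3.15) (-3.31,-5.82)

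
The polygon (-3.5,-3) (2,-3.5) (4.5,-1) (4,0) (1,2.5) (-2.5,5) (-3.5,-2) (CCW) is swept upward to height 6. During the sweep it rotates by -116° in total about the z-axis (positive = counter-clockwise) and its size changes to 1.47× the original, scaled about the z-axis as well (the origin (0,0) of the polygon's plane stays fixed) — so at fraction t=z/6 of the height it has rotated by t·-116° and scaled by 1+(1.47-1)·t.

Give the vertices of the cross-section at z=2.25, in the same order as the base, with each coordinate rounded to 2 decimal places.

t = z/height = 2.25/6 = 0.375
s = 1 + (scale-1)·z/height = 1 + (1.47-1)·2.25/6 = 1.176250
θ = twist·z/height = -116°·2.25/6 = -43.5000° = -0.759218 rad
cos θ = 0.725374, sin θ = -0.688355 (intermediates below are computed at full precision and shown rounded to 5 d.p.)
v1: (-3.5,-3) → rotate → (-4.60387,0.23312) → ×s → (-5.41531,0.27420) → (-5.42,0.27)
v2: (2,-3.5) → rotate → (-0.95849,-3.91552) → ×s → (-1.12743,-4.60563) → (-1.13,-4.61)
v3: (4.5,-1) → rotate → (2.57583,-3.82297) → ×s → (3.02982,-4.49677) → (3.03,-4.50)
v4: (4,0) → rotate → (2.90150,-2.75342) → ×s → (3.41289,-3.23871) → (3.41,-3.24)
v5: (1,2.5) → rotate → (2.44626,1.12508) → ×s → (2.87741,1.32338) → (2.88,1.32)
v6: (-2.5,5) → rotate → (1.62834,5.34776) → ×s → (1.91533,6.29030) → (1.92,6.29)
v7: (-3.5,-2) → rotate → (-3.91552,0.95849) → ×s → (-4.60563,1.12743) → (-4.61,1.13)

Cross-section at z=2.25: (-5.42,0.27) (-1.13,-4.61) (3.03,-4.50) (3.41,-3.24) (2.88,1.32) (1.92,6.29) (-4.61,1.13)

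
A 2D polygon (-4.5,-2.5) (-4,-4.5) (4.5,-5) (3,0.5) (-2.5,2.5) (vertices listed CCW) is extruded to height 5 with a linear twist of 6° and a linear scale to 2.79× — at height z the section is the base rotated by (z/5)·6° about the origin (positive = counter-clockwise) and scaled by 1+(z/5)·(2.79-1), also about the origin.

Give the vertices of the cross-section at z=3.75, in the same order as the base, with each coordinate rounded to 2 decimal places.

t = z/height = 3.75/5 = 0.75
s = 1 + (scale-1)·z/height = 1 + (2.79-1)·3.75/5 = 2.342500
θ = twist·z/height = 6°·3.75/5 = 4.5000° = 0.078540 rad
cos θ = 0.996917, sin θ = 0.078459 (intermediates below are computed at full precision and shown rounded to 5 d.p.)
v1: (-4.5,-2.5) → rotate → (-4.28998,-2.84536) → ×s → (-10.04928,-6.66525) → (-10.05,-6.67)
v2: (-4,-4.5) → rotate → (-3.63460,-4.79996) → ×s → (-8.51406,-11.24392) → (-8.51,-11.24)
v3: (4.5,-5) → rotate → (4.87842,-4.63152) → ×s → (11.42771,-10.84934) → (11.43,-10.85)
v4: (3,0.5) → rotate → (2.95152,0.73384) → ×s → (6.91394,1.71901) → (6.91,1.72)
v5: (-2.5,2.5) → rotate → (-2.68844,2.29615) → ×s → (-6.29767,5.37872) → (-6.30,5.38)

Cross-section at z=3.75: (-10.05,-6.67) (-8.51,-11.24) (11.43,-10.85) (6.91,1.72) (-6.30,5.38)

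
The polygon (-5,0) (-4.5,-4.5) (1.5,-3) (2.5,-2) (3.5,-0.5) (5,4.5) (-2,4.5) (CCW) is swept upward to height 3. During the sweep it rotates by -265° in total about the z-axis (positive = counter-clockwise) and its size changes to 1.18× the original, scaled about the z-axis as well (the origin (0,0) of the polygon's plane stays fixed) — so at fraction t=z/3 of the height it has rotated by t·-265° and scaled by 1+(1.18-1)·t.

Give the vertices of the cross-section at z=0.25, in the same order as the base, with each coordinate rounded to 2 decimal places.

t = z/height = 0.25/3 = 0.0833333
s = 1 + (scale-1)·z/height = 1 + (1.18-1)·0.25/3 = 1.015000
θ = twist·z/height = -265°·0.25/3 = -22.0833° = -0.385427 rad
cos θ = 0.926638, sin θ = -0.375955 (intermediates below are computed at full precision and shown rounded to 5 d.p.)
v1: (-5,0) → rotate → (-4.63319,1.87977) → ×s → (-4.70269,1.90797) → (-4.70,1.91)
v2: (-4.5,-4.5) → rotate → (-5.86167,-2.47807) → ×s → (-5.94959,-2.51525) → (-5.95,-2.52)
v3: (1.5,-3) → rotate → (0.26209,-3.34385) → ×s → (0.26602,-3.39400) → (0.27,-3.39)
v4: (2.5,-2) → rotate → (1.56469,-2.79316) → ×s → (1.58816,-2.83506) → (1.59,-2.84)
v5: (3.5,-0.5) → rotate → (3.05526,-1.77916) → ×s → (3.10108,-1.80585) → (3.10,-1.81)
v6: (5,4.5) → rotate → (6.32499,2.29010) → ×s → (6.41986,2.32445) → (6.42,2.32)
v7: (-2,4.5) → rotate → (-0.16148,4.92178) → ×s → (-0.16390,4.99561) → (-0.16,5.00)

Cross-section at z=0.25: (-4.70,1.91) (-5.95,-2.52) (0.27,-3.39) (1.59,-2.84) (3.10,-1.81) (6.42,2.32) (-0.16,5.00)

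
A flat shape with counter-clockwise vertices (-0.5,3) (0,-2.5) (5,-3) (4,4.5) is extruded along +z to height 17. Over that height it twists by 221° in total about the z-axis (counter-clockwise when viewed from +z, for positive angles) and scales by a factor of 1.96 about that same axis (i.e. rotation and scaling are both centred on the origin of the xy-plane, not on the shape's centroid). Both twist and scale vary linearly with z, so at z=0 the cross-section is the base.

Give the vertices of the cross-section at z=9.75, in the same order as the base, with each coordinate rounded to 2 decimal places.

t = z/height = 9.75/17 = 0.573529
s = 1 + (scale-1)·z/height = 1 + (1.96-1)·9.75/17 = 1.550588
θ = twist·z/height = 221°·9.75/17 = 126.7500° = 2.212205 rad
cos θ = -0.598325, sin θ = 0.801254 (intermediates below are computed at full precision and shown rounded to 5 d.p.)
v1: (-0.5,3) → rotate → (-2.10460,-2.19560) → ×s → (-3.26337,-3.40447) → (-3.26,-3.40)
v2: (0,-2.5) → rotate → (2.00313,1.49581) → ×s → (3.10604,2.31939) → (3.11,2.32)
v3: (5,-3) → rotate → (-0.58786,5.80124) → ×s → (-0.91153,8.99534) → (-0.91,9.00)
v4: (4,4.5) → rotate → (-5.99894,0.51255) → ×s → (-9.30189,0.79476) → (-9.30,0.79)

Cross-section at z=9.75: (-3.26,-3.40) (3.11,2.32) (-0.91,9.00) (-9.30,0.79)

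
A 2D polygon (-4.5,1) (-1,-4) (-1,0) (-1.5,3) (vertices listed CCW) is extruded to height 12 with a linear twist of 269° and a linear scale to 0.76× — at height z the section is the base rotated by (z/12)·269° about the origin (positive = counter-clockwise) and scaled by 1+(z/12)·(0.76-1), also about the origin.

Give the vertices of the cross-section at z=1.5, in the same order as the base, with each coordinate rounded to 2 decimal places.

t = z/height = 1.5/12 = 0.125
s = 1 + (scale-1)·z/height = 1 + (0.76-1)·1.5/12 = 0.970000
θ = twist·z/height = 269°·1.5/12 = 33.6250° = 0.586867 rad
cos θ = 0.832680, sin θ = 0.553755 (intermediates below are computed at full precision and shown rounded to 5 d.p.)
v1: (-4.5,1) → rotate → (-4.30081,-1.65922) → ×s → (-4.17179,-1.60944) → (-4.17,-1.61)
v2: (-1,-4) → rotate → (1.38234,-3.88447) → ×s → (1.34087,-3.76794) → (1.34,-3.77)
v3: (-1,0) → rotate → (-0.83268,-0.55375) → ×s → (-0.80770,-0.53714) → (-0.81,-0.54)
v4: (-1.5,3) → rotate → (-2.91028,1.66741) → ×s → (-2.82298,1.61738) → (-2.82,1.62)

Cross-section at z=1.5: (-4.17,-1.61) (1.34,-3.77) (-0.81,-0.54) (-2.82,1.62)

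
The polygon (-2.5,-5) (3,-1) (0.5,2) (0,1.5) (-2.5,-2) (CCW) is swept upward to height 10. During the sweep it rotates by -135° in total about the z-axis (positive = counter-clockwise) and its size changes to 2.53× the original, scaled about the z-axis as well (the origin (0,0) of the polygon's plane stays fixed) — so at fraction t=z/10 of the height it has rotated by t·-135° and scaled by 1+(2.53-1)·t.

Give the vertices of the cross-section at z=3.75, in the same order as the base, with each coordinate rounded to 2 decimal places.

Cross-section at z=3.75: (-8.58,-1.95) (1.78,-4.65) (2.93,1.39) (1.82,1.50) (-4.93,1.04)

t = z/height = 3.75/10 = 0.375
s = 1 + (scale-1)·z/height = 1 + (2.53-1)·3.75/10 = 1.573750
θ = twist·z/height = -135°·3.75/10 = -50.6250° = -0.883573 rad
cos θ = 0.634393, sin θ = -0.773010 (intermediates below are computed at full precision and shown rounded to 5 d.p.)
v1: (-2.5,-5) → rotate → (-5.45104,-1.23944) → ×s → (-8.57857,-1.95057) → (-8.58,-1.95)
v2: (3,-1) → rotate → (1.13017,-2.95342) → ×s → (1.77860,-4.64795) → (1.78,-4.65)
v3: (0.5,2) → rotate → (1.86322,0.88228) → ×s → (2.93224,1.38849) → (2.93,1.39)
v4: (0,1.5) → rotate → (1.15952,0.95159) → ×s → (1.82479,1.49756) → (1.82,1.50)
v5: (-2.5,-2) → rotate → (-3.13200,0.66374) → ×s → (-4.92899,1.04456) → (-4.93,1.04)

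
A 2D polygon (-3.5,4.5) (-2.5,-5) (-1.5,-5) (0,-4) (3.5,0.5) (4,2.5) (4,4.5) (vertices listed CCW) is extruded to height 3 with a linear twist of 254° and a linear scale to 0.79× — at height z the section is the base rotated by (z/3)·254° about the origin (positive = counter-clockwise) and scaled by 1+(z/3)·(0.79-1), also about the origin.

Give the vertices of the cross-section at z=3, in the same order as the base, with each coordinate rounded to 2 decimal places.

Cross-section at z=3: (4.18,1.68) (-3.25,2.99) (-3.47,2.23) (-3.04,0.87) (-0.38,-2.77) (1.03,-3.58) (2.55,-4.02)

t = z/height = 3/3 = 1
s = 1 + (scale-1)·z/height = 1 + (0.79-1)·3/3 = 0.790000
θ = twist·z/height = 254°·3/3 = 254.0000° = 4.433136 rad
cos θ = -0.275637, sin θ = -0.961262 (intermediates below are computed at full precision and shown rounded to 5 d.p.)
v1: (-3.5,4.5) → rotate → (5.29041,2.12405) → ×s → (4.17942,1.67800) → (4.18,1.68)
v2: (-2.5,-5) → rotate → (-4.11722,3.78134) → ×s → (-3.25260,2.98726) → (-3.25,2.99)
v3: (-1.5,-5) → rotate → (-4.39285,2.82008) → ×s → (-3.47035,2.22786) → (-3.47,2.23)
v4: (0,-4) → rotate → (-3.84505,1.10255) → ×s → (-3.03759,0.87101) → (-3.04,0.87)
v5: (3.5,0.5) → rotate → (-0.48410,-3.50223) → ×s → (-0.38244,-2.76677) → (-0.38,-2.77)
v6: (4,2.5) → rotate → (1.30060,-4.53414) → ×s → (1.02748,-3.58197) → (1.03,-3.58)
v7: (4,4.5) → rotate → (3.22313,-5.08541) → ×s → (2.54627,-4.01748) → (2.55,-4.02)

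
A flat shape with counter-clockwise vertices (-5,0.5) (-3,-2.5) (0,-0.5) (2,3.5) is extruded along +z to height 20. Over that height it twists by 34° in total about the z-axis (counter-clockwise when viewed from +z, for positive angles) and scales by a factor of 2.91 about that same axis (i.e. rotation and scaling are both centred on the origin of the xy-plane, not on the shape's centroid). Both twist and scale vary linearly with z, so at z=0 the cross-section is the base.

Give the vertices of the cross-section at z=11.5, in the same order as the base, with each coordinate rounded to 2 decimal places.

t = z/height = 11.5/20 = 0.575
s = 1 + (scale-1)·z/height = 1 + (2.91-1)·11.5/20 = 2.098250
θ = twist·z/height = 34°·11.5/20 = 19.5500° = 0.341212 rad
cos θ = 0.942350, sin θ = 0.334629 (intermediates below are computed at full precision and shown rounded to 5 d.p.)
v1: (-5,0.5) → rotate → (-4.87906,-1.20197) → ×s → (-10.23750,-2.52204) → (-10.24,-2.52)
v2: (-3,-2.5) → rotate → (-1.99048,-3.35976) → ×s → (-4.17652,-7.04962) → (-4.18,-7.05)
v3: (0,-0.5) → rotate → (0.16731,-0.47117) → ×s → (0.35107,-0.98864) → (0.35,-0.99)
v4: (2,3.5) → rotate → (0.71350,3.96748) → ×s → (1.49710,8.32477) → (1.50,8.32)

Cross-section at z=11.5: (-10.24,-2.52) (-4.18,-7.05) (0.35,-0.99) (1.50,8.32)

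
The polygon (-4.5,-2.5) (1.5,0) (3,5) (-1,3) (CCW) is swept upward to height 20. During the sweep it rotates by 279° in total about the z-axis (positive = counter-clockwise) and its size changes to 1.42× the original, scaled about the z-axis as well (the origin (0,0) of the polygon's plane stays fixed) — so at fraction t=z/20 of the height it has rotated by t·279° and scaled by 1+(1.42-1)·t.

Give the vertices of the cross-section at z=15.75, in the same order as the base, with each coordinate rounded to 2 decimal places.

t = z/height = 15.75/20 = 0.7875
s = 1 + (scale-1)·z/height = 1 + (1.42-1)·15.75/20 = 1.330750
θ = twist·z/height = 279°·15.75/20 = 219.7125° = 3.834707 rad
cos θ = -0.769260, sin θ = -0.638936 (intermediates below are computed at full precision and shown rounded to 5 d.p.)
v1: (-4.5,-2.5) → rotate → (1.86433,4.79836) → ×s → (2.48096,6.38542) → (2.48,6.39)
v2: (1.5,0) → rotate → (-1.15389,-0.95840) → ×s → (-1.53554,-1.27540) → (-1.54,-1.28)
v3: (3,5) → rotate → (0.88690,-5.76311) → ×s → (1.18024,-7.66926) → (1.18,-7.67)
v4: (-1,3) → rotate → (2.68607,-1.66884) → ×s → (3.57448,-2.22082) → (3.57,-2.22)

Cross-section at z=15.75: (2.48,6.39) (-1.54,-1.28) (1.18,-7.67) (3.57,-2.22)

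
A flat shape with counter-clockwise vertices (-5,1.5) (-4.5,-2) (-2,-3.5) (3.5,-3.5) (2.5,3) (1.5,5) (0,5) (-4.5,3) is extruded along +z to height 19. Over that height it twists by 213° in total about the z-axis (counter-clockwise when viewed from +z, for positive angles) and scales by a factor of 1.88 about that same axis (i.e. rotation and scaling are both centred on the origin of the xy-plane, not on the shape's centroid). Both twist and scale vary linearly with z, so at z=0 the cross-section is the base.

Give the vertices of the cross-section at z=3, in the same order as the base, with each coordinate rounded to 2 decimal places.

t = z/height = 3/19 = 0.157895
s = 1 + (scale-1)·z/height = 1 + (1.88-1)·3/19 = 1.138947
θ = twist·z/height = 213°·3/19 = 33.6316° = 0.586982 rad
cos θ = 0.832616, sin θ = 0.553851 (intermediates below are computed at full precision and shown rounded to 5 d.p.)
v1: (-5,1.5) → rotate → (-4.99386,-1.52033) → ×s → (-5.68774,-1.73157) → (-5.69,-1.73)
v2: (-4.5,-2) → rotate → (-2.63907,-4.15756) → ×s → (-3.00576,-4.73524) → (-3.01,-4.74)
v3: (-2,-3.5) → rotate → (0.27324,-4.02186) → ×s → (0.31121,-4.58068) → (0.31,-4.58)
v4: (3.5,-3.5) → rotate → (4.85263,-0.97568) → ×s → (5.52689,-1.11125) → (5.53,-1.11)
v5: (2.5,3) → rotate → (0.41999,3.88247) → ×s → (0.47834,4.42193) → (0.48,4.42)
v6: (1.5,5) → rotate → (-1.52033,4.99386) → ×s → (-1.73157,5.68774) → (-1.73,5.69)
v7: (0,5) → rotate → (-2.76925,4.16308) → ×s → (-3.15403,4.74153) → (-3.15,4.74)
v8: (-4.5,3) → rotate → (-5.40832,0.00552) → ×s → (-6.15980,0.00629) → (-6.16,0.01)

Cross-section at z=3: (-5.69,-1.73) (-3.01,-4.74) (0.31,-4.58) (5.53,-1.11) (0.48,4.42) (-1.73,5.69) (-3.15,4.74) (-6.16,0.01)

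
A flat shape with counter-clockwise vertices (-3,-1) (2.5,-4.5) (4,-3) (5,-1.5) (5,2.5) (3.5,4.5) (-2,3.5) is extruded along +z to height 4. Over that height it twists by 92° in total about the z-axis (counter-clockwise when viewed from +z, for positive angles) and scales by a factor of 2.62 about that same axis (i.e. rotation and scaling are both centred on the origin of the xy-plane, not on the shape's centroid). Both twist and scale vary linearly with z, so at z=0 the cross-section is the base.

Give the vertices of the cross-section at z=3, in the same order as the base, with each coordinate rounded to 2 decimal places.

Cross-section at z=3: (-0.31,-7.00) (11.29,1.60) (9.38,5.89) (7.07,9.15) (-1.20,12.32) (-6.53,10.81) (-8.83,-1.36)

t = z/height = 3/4 = 0.75
s = 1 + (scale-1)·z/height = 1 + (2.62-1)·3/4 = 2.215000
θ = twist·z/height = 92°·3/4 = 69.0000° = 1.204277 rad
cos θ = 0.358368, sin θ = 0.933580 (intermediates below are computed at full precision and shown rounded to 5 d.p.)
v1: (-3,-1) → rotate → (-0.14152,-3.15911) → ×s → (-0.31347,-6.99743) → (-0.31,-7.00)
v2: (2.5,-4.5) → rotate → (5.09703,0.72130) → ×s → (11.28993,1.59767) → (11.29,1.60)
v3: (4,-3) → rotate → (4.23421,2.65922) → ×s → (9.37878,5.89017) → (9.38,5.89)
v4: (5,-1.5) → rotate → (3.19221,4.13035) → ×s → (7.07075,9.14873) → (7.07,9.15)
v5: (5,2.5) → rotate → (-0.54211,5.56382) → ×s → (-1.20078,12.32387) → (-1.20,12.32)
v6: (3.5,4.5) → rotate → (-2.94682,4.88019) → ×s → (-6.52722,10.80961) → (-6.53,10.81)
v7: (-2,3.5) → rotate → (-3.98427,-0.61287) → ×s → (-8.82515,-1.35751) → (-8.83,-1.36)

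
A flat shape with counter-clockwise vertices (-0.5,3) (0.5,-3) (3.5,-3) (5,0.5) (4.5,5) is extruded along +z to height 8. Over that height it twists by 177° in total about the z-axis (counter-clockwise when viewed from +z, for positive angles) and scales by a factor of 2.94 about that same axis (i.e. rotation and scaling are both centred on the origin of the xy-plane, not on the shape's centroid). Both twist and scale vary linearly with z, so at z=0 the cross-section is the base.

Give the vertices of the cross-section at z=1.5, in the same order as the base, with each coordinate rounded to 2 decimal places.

Cross-section at z=1.5: (-2.81,3.05) (2.81,-3.05) (6.23,-0.81) (5.33,4.30) (1.40,9.07)

t = z/height = 1.5/8 = 0.1875
s = 1 + (scale-1)·z/height = 1 + (2.94-1)·1.5/8 = 1.363750
θ = twist·z/height = 177°·1.5/8 = 33.1875° = 0.579231 rad
cos θ = 0.836884, sin θ = 0.547381 (intermediates below are computed at full precision and shown rounded to 5 d.p.)
v1: (-0.5,3) → rotate → (-2.06058,2.23696) → ×s → (-2.81012,3.05066) → (-2.81,3.05)
v2: (0.5,-3) → rotate → (2.06058,-2.23696) → ×s → (2.81012,-3.05066) → (2.81,-3.05)
v3: (3.5,-3) → rotate → (4.57124,-0.59482) → ×s → (6.23402,-0.81118) → (6.23,-0.81)
v4: (5,0.5) → rotate → (3.91073,3.15535) → ×s → (5.33326,4.30310) → (5.33,4.30)
v5: (4.5,5) → rotate → (1.02907,6.64763) → ×s → (1.40340,9.06571) → (1.40,9.07)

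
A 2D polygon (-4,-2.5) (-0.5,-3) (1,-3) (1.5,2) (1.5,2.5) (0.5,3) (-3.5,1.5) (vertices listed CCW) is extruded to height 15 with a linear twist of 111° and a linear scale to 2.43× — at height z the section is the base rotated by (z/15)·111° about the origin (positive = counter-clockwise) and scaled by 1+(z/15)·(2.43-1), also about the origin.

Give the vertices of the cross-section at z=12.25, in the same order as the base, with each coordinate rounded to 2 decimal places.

Cross-section at z=12.25: (5.52,-8.61) (6.52,-1.01) (6.48,2.24) (-4.37,3.20) (-5.46,3.19) (-6.52,1.01) (-3.17,-7.62)

t = z/height = 12.25/15 = 0.816667
s = 1 + (scale-1)·z/height = 1 + (2.43-1)·12.25/15 = 2.167833
θ = twist·z/height = 111°·12.25/15 = 90.6500° = 1.582141 rad
cos θ = -0.011344, sin θ = 0.999936 (intermediates below are computed at full precision and shown rounded to 5 d.p.)
v1: (-4,-2.5) → rotate → (2.54522,-3.97138) → ×s → (5.51761,-8.60929) → (5.52,-8.61)
v2: (-0.5,-3) → rotate → (3.00548,-0.46593) → ×s → (6.51538,-1.01007) → (6.52,-1.01)
v3: (1,-3) → rotate → (2.98846,1.03397) → ×s → (6.47849,2.24147) → (6.48,2.24)
v4: (1.5,2) → rotate → (-2.01689,1.47721) → ×s → (-4.37228,3.20236) → (-4.37,3.20)
v5: (1.5,2.5) → rotate → (-2.51686,1.47154) → ×s → (-5.45612,3.19006) → (-5.46,3.19)
v6: (0.5,3) → rotate → (-3.00548,0.46593) → ×s → (-6.51538,1.01007) → (-6.52,1.01)
v7: (-3.5,1.5) → rotate → (-1.46020,-3.51679) → ×s → (-3.16547,-7.62382) → (-3.17,-7.62)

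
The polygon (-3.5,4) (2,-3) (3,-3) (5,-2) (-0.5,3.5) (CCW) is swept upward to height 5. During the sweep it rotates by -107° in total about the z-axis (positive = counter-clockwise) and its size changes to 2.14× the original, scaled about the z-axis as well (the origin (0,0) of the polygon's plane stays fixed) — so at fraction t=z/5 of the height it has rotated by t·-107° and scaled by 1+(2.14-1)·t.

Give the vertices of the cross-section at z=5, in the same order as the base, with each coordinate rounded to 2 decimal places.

t = z/height = 5/5 = 1
s = 1 + (scale-1)·z/height = 1 + (2.14-1)·5/5 = 2.140000
θ = twist·z/height = -107°·5/5 = -107.0000° = -1.867502 rad
cos θ = -0.292372, sin θ = -0.956305 (intermediates below are computed at full precision and shown rounded to 5 d.p.)
v1: (-3.5,4) → rotate → (4.84852,2.17758) → ×s → (10.37583,4.66002) → (10.38,4.66)
v2: (2,-3) → rotate → (-3.45366,-1.03549) → ×s → (-7.39083,-2.21596) → (-7.39,-2.22)
v3: (3,-3) → rotate → (-3.74603,-1.99180) → ×s → (-8.01650,-4.26245) → (-8.02,-4.26)
v4: (5,-2) → rotate → (-3.37447,-4.19678) → ×s → (-7.22136,-8.98111) → (-7.22,-8.98)
v5: (-0.5,3.5) → rotate → (3.49325,-0.54515) → ×s → (7.47556,-1.16662) → (7.48,-1.17)

Cross-section at z=5: (10.38,4.66) (-7.39,-2.22) (-8.02,-4.26) (-7.22,-8.98) (7.48,-1.17)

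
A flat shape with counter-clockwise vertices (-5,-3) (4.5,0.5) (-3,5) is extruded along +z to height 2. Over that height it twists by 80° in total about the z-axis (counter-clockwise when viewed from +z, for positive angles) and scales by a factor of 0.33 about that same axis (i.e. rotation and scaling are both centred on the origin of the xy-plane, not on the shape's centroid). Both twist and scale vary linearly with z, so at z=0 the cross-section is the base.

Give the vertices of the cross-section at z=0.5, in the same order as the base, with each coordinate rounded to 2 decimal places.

Cross-section at z=0.5: (-3.06,-3.77) (3.38,1.67) (-3.77,3.06)

t = z/height = 0.5/2 = 0.25
s = 1 + (scale-1)·z/height = 1 + (0.33-1)·0.5/2 = 0.832500
θ = twist·z/height = 80°·0.5/2 = 20.0000° = 0.349066 rad
cos θ = 0.939693, sin θ = 0.342020 (intermediates below are computed at full precision and shown rounded to 5 d.p.)
v1: (-5,-3) → rotate → (-3.67240,-4.52918) → ×s → (-3.05728,-3.77054) → (-3.06,-3.77)
v2: (4.5,0.5) → rotate → (4.05761,2.00894) → ×s → (3.37796,1.67244) → (3.38,1.67)
v3: (-3,5) → rotate → (-4.52918,3.67240) → ×s → (-3.77054,3.05728) → (-3.77,3.06)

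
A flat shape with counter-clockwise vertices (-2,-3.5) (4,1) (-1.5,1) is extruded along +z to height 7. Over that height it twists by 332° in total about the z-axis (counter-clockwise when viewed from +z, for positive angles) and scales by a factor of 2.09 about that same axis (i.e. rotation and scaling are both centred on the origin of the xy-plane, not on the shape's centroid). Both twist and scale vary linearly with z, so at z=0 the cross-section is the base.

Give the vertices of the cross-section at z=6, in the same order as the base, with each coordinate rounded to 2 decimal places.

Cross-section at z=6: (-7.53,2.04) (3.82,-7.00) (1.14,3.29)

t = z/height = 6/7 = 0.857143
s = 1 + (scale-1)·z/height = 1 + (2.09-1)·6/7 = 1.934286
θ = twist·z/height = 332°·6/7 = 284.5714° = 4.966708 rad
cos θ = 0.251587, sin θ = -0.967835 (intermediates below are computed at full precision and shown rounded to 5 d.p.)
v1: (-2,-3.5) → rotate → (-3.89060,1.05512) → ×s → (-7.52552,2.04090) → (-7.53,2.04)
v2: (4,1) → rotate → (1.97418,-3.61975) → ×s → (3.81863,-7.00164) → (3.82,-7.00)
v3: (-1.5,1) → rotate → (0.59045,1.70334) → ×s → (1.14211,3.29474) → (1.14,3.29)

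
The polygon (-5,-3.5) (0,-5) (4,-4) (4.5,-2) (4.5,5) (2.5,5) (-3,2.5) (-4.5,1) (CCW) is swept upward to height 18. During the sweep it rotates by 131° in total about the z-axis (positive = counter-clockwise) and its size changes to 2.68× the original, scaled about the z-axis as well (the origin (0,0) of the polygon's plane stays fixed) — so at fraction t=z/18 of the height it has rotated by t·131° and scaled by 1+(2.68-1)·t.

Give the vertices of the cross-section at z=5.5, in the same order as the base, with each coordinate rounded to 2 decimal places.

Cross-section at z=5.5: (-2.39,-8.92) (4.87,-5.79) (8.53,-0.74) (7.16,2.06) (0.35,10.17) (-1.97,8.23) (-5.91,-0.02) (-6.19,-3.22)

t = z/height = 5.5/18 = 0.305556
s = 1 + (scale-1)·z/height = 1 + (2.68-1)·5.5/18 = 1.513333
θ = twist·z/height = 131°·5.5/18 = 40.0278° = 0.698617 rad
cos θ = 0.765733, sin θ = 0.643159 (intermediates below are computed at full precision and shown rounded to 5 d.p.)
v1: (-5,-3.5) → rotate → (-1.57761,-5.89586) → ×s → (-2.38745,-8.92240) → (-2.39,-8.92)
v2: (0,-5) → rotate → (3.21579,-3.82866) → ×s → (4.86657,-5.79404) → (4.87,-5.79)
v3: (4,-4) → rotate → (5.63557,-0.49030) → ×s → (8.52849,-0.74198) → (8.53,-0.74)
v4: (4.5,-2) → rotate → (4.73212,1.36275) → ×s → (7.16127,2.06229) → (7.16,2.06)
v5: (4.5,5) → rotate → (0.23000,6.72288) → ×s → (0.34807,10.17396) → (0.35,10.17)
v6: (2.5,5) → rotate → (-1.30146,5.43656) → ×s → (-1.96955,8.22733) → (-1.97,8.23)
v7: (-3,2.5) → rotate → (-3.90510,-0.01514) → ×s → (-5.90971,-0.02292) → (-5.91,-0.02)
v8: (-4.5,1) → rotate → (-4.08896,-2.12848) → ×s → (-6.18795,-3.22110) → (-6.19,-3.22)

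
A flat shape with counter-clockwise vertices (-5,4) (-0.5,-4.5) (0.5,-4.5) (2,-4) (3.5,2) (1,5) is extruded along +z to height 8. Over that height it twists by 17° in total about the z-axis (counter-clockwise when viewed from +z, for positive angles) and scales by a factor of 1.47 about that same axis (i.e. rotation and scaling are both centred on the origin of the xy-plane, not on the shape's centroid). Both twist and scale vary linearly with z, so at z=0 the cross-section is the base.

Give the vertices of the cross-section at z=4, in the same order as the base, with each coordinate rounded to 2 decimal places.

t = z/height = 4/8 = 0.5
s = 1 + (scale-1)·z/height = 1 + (1.47-1)·4/8 = 1.235000
θ = twist·z/height = 17°·4/8 = 8.5000° = 0.148353 rad
cos θ = 0.989016, sin θ = 0.147809 (intermediates below are computed at full precision and shown rounded to 5 d.p.)
v1: (-5,4) → rotate → (-5.53632,3.21702) → ×s → (-6.83735,3.97302) → (-6.84,3.97)
v2: (-0.5,-4.5) → rotate → (0.17063,-4.52448) → ×s → (0.21073,-5.58773) → (0.21,-5.59)
v3: (0.5,-4.5) → rotate → (1.15965,-4.37667) → ×s → (1.43217,-5.40518) → (1.43,-5.41)
v4: (2,-4) → rotate → (2.56927,-3.66044) → ×s → (3.17305,-4.52065) → (3.17,-4.52)
v5: (3.5,2) → rotate → (3.16594,2.49536) → ×s → (3.90993,3.08178) → (3.91,3.08)
v6: (1,5) → rotate → (0.24997,5.09289) → ×s → (0.30871,6.28972) → (0.31,6.29)

Cross-section at z=4: (-6.84,3.97) (0.21,-5.59) (1.43,-5.41) (3.17,-4.52) (3.91,3.08) (0.31,6.29)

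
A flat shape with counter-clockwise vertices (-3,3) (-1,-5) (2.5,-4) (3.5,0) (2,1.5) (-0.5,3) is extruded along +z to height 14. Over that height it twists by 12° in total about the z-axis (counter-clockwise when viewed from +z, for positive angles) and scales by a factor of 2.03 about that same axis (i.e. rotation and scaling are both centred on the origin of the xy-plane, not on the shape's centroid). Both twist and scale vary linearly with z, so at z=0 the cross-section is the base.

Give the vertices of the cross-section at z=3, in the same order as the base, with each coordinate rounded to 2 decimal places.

Cross-section at z=3: (-3.82,3.49) (-0.95,-6.15) (3.27,-4.74) (4.27,0.19) (2.36,1.94) (-0.77,3.63)

t = z/height = 3/14 = 0.214286
s = 1 + (scale-1)·z/height = 1 + (2.03-1)·3/14 = 1.220714
θ = twist·z/height = 12°·3/14 = 2.5714° = 0.044880 rad
cos θ = 0.998993, sin θ = 0.044865 (intermediates below are computed at full precision and shown rounded to 5 d.p.)
v1: (-3,3) → rotate → (-3.13157,2.86238) → ×s → (-3.82276,3.49415) → (-3.82,3.49)
v2: (-1,-5) → rotate → (-0.77467,-5.03983) → ×s → (-0.94565,-6.15219) → (-0.95,-6.15)
v3: (2.5,-4) → rotate → (2.67694,-3.88381) → ×s → (3.26778,-4.74102) → (3.27,-4.74)
v4: (3.5,0) → rotate → (3.49648,0.15703) → ×s → (4.26820,0.19168) → (4.27,0.19)
v5: (2,1.5) → rotate → (1.93069,1.58822) → ×s → (2.35682,1.93876) → (2.36,1.94)
v6: (-0.5,3) → rotate → (-0.63409,2.97455) → ×s → (-0.77404,3.63107) → (-0.77,3.63)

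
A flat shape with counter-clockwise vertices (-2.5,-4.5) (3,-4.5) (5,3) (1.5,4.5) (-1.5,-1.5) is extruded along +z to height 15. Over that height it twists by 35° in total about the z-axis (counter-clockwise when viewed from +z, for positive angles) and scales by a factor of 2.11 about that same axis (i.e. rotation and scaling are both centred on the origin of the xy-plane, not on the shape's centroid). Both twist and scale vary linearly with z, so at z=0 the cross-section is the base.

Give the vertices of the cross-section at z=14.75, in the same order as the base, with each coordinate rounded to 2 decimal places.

t = z/height = 14.75/15 = 0.983333
s = 1 + (scale-1)·z/height = 1 + (2.11-1)·14.75/15 = 2.091500
θ = twist·z/height = 35°·14.75/15 = 34.4167° = 0.600684 rad
cos θ = 0.824949, sin θ = 0.565207 (intermediates below are computed at full precision and shown rounded to 5 d.p.)
v1: (-2.5,-4.5) → rotate → (0.48106,-5.12529) → ×s → (1.00613,-10.71954) → (1.01,-10.72)
v2: (3,-4.5) → rotate → (5.01828,-2.01665) → ×s → (10.49573,-4.21782) → (10.50,-4.22)
v3: (5,3) → rotate → (2.42912,5.30088) → ×s → (5.08051,11.08680) → (5.08,11.09)
v4: (1.5,4.5) → rotate → (-1.30601,4.56008) → ×s → (-2.73152,9.53741) → (-2.73,9.54)
v5: (-1.5,-1.5) → rotate → (-0.38961,-2.08523) → ×s → (-0.81488,-4.36127) → (-0.81,-4.36)

Cross-section at z=14.75: (1.01,-10.72) (10.50,-4.22) (5.08,11.09) (-2.73,9.54) (-0.81,-4.36)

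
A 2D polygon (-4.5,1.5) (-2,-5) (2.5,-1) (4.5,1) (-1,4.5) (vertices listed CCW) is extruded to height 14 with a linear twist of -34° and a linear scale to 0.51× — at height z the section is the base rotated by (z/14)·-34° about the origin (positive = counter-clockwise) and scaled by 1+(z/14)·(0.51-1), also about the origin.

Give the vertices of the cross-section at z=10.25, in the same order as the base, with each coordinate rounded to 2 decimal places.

Cross-section at z=10.25: (-2.21,2.09) (-2.51,-2.37) (1.18,-1.26) (2.89,-0.63) (0.63,2.89)

t = z/height = 10.25/14 = 0.732143
s = 1 + (scale-1)·z/height = 1 + (0.51-1)·10.25/14 = 0.641250
θ = twist·z/height = -34°·10.25/14 = -24.8929° = -0.434462 rad
cos θ = 0.907096, sin θ = -0.420923 (intermediates below are computed at full precision and shown rounded to 5 d.p.)
v1: (-4.5,1.5) → rotate → (-3.45055,3.25480) → ×s → (-2.21267,2.08714) → (-2.21,2.09)
v2: (-2,-5) → rotate → (-3.91881,-3.69364) → ×s → (-2.51293,-2.36854) → (-2.51,-2.37)
v3: (2.5,-1) → rotate → (1.84682,-1.95940) → ×s → (1.18427,-1.25647) → (1.18,-1.26)
v4: (4.5,1) → rotate → (4.50286,-0.98706) → ×s → (2.88746,-0.63295) → (2.89,-0.63)
v5: (-1,4.5) → rotate → (0.98706,4.50286) → ×s → (0.63295,2.88746) → (0.63,2.89)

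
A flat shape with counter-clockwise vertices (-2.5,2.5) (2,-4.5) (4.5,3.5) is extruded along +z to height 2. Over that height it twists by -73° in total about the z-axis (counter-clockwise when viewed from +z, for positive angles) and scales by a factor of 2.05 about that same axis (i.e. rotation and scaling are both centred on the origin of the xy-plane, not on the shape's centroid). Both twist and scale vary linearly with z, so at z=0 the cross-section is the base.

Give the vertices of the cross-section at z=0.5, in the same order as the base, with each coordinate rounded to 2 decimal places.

t = z/height = 0.5/2 = 0.25
s = 1 + (scale-1)·z/height = 1 + (2.05-1)·0.5/2 = 1.262500
θ = twist·z/height = -73°·0.5/2 = -18.2500° = -0.318523 rad
cos θ = 0.949699, sin θ = -0.313164 (intermediates below are computed at full precision and shown rounded to 5 d.p.)
v1: (-2.5,2.5) → rotate → (-1.59134,3.15716) → ×s → (-2.00906,3.98591) → (-2.01,3.99)
v2: (2,-4.5) → rotate → (0.49016,-4.89997) → ×s → (0.61883,-6.18622) → (0.62,-6.19)
v3: (4.5,3.5) → rotate → (5.36972,1.91471) → ×s → (6.77927,2.41732) → (6.78,2.42)

Cross-section at z=0.5: (-2.01,3.99) (0.62,-6.19) (6.78,2.42)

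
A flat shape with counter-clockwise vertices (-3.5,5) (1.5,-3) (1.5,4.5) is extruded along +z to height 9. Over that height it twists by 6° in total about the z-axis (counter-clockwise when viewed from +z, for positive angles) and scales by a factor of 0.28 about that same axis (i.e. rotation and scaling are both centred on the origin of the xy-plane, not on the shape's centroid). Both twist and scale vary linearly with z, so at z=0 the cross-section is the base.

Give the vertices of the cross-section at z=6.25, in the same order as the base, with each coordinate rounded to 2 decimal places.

t = z/height = 6.25/9 = 0.694444
s = 1 + (scale-1)·z/height = 1 + (0.28-1)·6.25/9 = 0.500000
θ = twist·z/height = 6°·6.25/9 = 4.1667° = 0.072722 rad
cos θ = 0.997357, sin θ = 0.072658 (intermediates below are computed at full precision and shown rounded to 5 d.p.)
v1: (-3.5,5) → rotate → (-3.85404,4.73248) → ×s → (-1.92702,2.36624) → (-1.93,2.37)
v2: (1.5,-3) → rotate → (1.71401,-2.88308) → ×s → (0.85700,-1.44154) → (0.86,-1.44)
v3: (1.5,4.5) → rotate → (1.16907,4.59709) → ×s → (0.58454,2.29855) → (0.58,2.30)

Cross-section at z=6.25: (-1.93,2.37) (0.86,-1.44) (0.58,2.30)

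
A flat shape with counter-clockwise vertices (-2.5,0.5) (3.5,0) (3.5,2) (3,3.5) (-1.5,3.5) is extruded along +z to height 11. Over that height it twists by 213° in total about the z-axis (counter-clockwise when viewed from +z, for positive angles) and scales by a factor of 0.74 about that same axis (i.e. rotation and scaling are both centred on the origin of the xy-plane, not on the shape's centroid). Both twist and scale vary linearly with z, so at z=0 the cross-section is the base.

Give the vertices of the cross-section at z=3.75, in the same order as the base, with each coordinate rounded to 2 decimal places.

Cross-section at z=3.75: (-1.12,-2.04) (0.95,3.04) (-0.79,3.59) (-2.23,3.56) (-3.45,-0.35)

t = z/height = 3.75/11 = 0.340909
s = 1 + (scale-1)·z/height = 1 + (0.74-1)·3.75/11 = 0.911364
θ = twist·z/height = 213°·3.75/11 = 72.6136° = 1.267347 rad
cos θ = 0.298814, sin θ = 0.954311 (intermediates below are computed at full precision and shown rounded to 5 d.p.)
v1: (-2.5,0.5) → rotate → (-1.22419,-2.23637) → ×s → (-1.11568,-2.03815) → (-1.12,-2.04)
v2: (3.5,0) → rotate → (1.04585,3.34009) → ×s → (0.95315,3.04404) → (0.95,3.04)
v3: (3.5,2) → rotate → (-0.86278,3.93772) → ×s → (-0.78630,3.58869) → (-0.79,3.59)
v4: (3,3.5) → rotate → (-2.44365,3.90878) → ×s → (-2.22705,3.56232) → (-2.23,3.56)
v5: (-1.5,3.5) → rotate → (-3.78831,-0.38562) → ×s → (-3.45253,-0.35144) → (-3.45,-0.35)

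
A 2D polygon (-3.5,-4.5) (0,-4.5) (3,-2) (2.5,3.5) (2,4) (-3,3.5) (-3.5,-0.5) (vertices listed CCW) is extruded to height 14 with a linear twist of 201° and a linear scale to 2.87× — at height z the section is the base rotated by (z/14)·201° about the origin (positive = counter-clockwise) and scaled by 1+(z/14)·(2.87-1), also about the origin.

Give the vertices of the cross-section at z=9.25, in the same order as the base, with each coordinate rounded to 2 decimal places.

Cross-section at z=9.25: (12.70,1.09) (7.38,6.84) (-1.28,7.96) (-9.54,-1.22) (-9.60,-2.80) (-1.18,-10.24) (6.14,-4.98)

t = z/height = 9.25/14 = 0.660714
s = 1 + (scale-1)·z/height = 1 + (2.87-1)·9.25/14 = 2.235536
θ = twist·z/height = 201°·9.25/14 = 132.8036° = 2.317860 rad
cos θ = -0.679487, sin θ = 0.733688 (intermediates below are computed at full precision and shown rounded to 5 d.p.)
v1: (-3.5,-4.5) → rotate → (5.67980,0.48979) → ×s → (12.69739,1.09493) → (12.70,1.09)
v2: (0,-4.5) → rotate → (3.30159,3.05769) → ×s → (7.38083,6.83558) → (7.38,6.84)
v3: (3,-2) → rotate → (-0.57109,3.56004) → ×s → (-1.27668,7.95859) → (-1.28,7.96)
v4: (2.5,3.5) → rotate → (-4.26662,-0.54399) → ×s → (-9.53819,-1.21610) → (-9.54,-1.22)
v5: (2,4) → rotate → (-4.29372,-1.25057) → ×s → (-9.59877,-2.79570) → (-9.60,-2.80)
v6: (-3,3.5) → rotate → (-0.52945,-4.57927) → ×s → (-1.18359,-10.23712) → (-1.18,-10.24)
v7: (-3.5,-0.5) → rotate → (2.74505,-2.22816) → ×s → (6.13665,-4.98114) → (6.14,-4.98)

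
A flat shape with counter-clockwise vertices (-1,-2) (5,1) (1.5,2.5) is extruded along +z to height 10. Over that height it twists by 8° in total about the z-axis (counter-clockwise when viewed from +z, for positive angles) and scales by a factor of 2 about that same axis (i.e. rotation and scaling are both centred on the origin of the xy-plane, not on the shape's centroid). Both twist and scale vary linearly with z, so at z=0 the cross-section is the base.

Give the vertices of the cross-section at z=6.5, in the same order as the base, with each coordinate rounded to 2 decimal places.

t = z/height = 6.5/10 = 0.65
s = 1 + (scale-1)·z/height = 1 + (2-1)·6.5/10 = 1.650000
θ = twist·z/height = 8°·6.5/10 = 5.2000° = 0.090757 rad
cos θ = 0.995884, sin θ = 0.090633 (intermediates below are computed at full precision and shown rounded to 5 d.p.)
v1: (-1,-2) → rotate → (-0.81462,-2.08240) → ×s → (-1.34412,-3.43596) → (-1.34,-3.44)
v2: (5,1) → rotate → (4.88879,1.44905) → ×s → (8.06650,2.39093) → (8.07,2.39)
v3: (1.5,2.5) → rotate → (1.26725,2.62566) → ×s → (2.09095,4.33234) → (2.09,4.33)

Cross-section at z=6.5: (-1.34,-3.44) (8.07,2.39) (2.09,4.33)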